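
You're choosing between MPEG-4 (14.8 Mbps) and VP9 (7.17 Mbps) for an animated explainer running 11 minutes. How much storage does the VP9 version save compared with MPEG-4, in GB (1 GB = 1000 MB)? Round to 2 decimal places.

11 min = 660 s
MPEG-4: 14.800 Mbps × 660 s = 9768.0 Mb = 1.221 GB.
VP9: 7.170 Mbps × 660 s = 4732.2 Mb = 0.592 GB.
Saving: 1.221 − 0.592 = 0.629 GB.

0.63 GB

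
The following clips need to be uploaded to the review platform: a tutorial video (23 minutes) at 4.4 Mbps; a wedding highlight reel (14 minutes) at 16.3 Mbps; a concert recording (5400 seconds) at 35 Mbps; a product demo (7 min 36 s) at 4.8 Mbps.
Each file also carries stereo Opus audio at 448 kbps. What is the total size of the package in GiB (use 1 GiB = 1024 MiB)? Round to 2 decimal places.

24.98 GiB

Audio: 448 kbps = 0.448 Mbps.
tutorial video: 4.848 Mbps × 1380 s = 6690.2 Mb
wedding highlight reel: 16.748 Mbps × 840 s = 14068.3 Mb
concert recording: 35.448 Mbps × 5400 s = 191419.2 Mb
product demo: 5.248 Mbps × 456 s = 2393.1 Mb
Total: 214570.8 Mb = 26821.4 MB.
= 24.98 GiB.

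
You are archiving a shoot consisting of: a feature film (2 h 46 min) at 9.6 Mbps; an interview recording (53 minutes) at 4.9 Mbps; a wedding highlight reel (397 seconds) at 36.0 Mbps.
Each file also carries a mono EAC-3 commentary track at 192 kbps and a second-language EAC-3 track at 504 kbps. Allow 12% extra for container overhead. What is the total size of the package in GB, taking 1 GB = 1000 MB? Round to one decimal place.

Audio total: 192 + 504 = 696 kbps = 0.696 Mbps.
feature film: 10.296 Mbps × 9960 s × 1.12 = 114853.9 Mb
interview recording: 5.596 Mbps × 3180 s × 1.12 = 19930.7 Mb
wedding highlight reel: 36.696 Mbps × 397 s × 1.12 = 16316.5 Mb
Total: 151101.2 Mb = 18887.6 MB.
= 18.89 GB.

18.9 GB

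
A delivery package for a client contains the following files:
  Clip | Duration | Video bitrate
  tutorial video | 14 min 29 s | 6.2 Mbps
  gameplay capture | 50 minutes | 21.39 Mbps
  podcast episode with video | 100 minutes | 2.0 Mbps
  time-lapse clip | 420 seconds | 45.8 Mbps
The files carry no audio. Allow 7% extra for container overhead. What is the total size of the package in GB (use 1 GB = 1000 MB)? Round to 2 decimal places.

13.48 GB

tutorial video: 6.200 Mbps × 869 s × 1.07 = 5764.9 Mb
gameplay capture: 21.390 Mbps × 3000 s × 1.07 = 68661.9 Mb
podcast episode with video: 2.000 Mbps × 6000 s × 1.07 = 12840.0 Mb
time-lapse clip: 45.800 Mbps × 420 s × 1.07 = 20582.5 Mb
Total: 107849.4 Mb = 13481.2 MB.
= 13.48 GB.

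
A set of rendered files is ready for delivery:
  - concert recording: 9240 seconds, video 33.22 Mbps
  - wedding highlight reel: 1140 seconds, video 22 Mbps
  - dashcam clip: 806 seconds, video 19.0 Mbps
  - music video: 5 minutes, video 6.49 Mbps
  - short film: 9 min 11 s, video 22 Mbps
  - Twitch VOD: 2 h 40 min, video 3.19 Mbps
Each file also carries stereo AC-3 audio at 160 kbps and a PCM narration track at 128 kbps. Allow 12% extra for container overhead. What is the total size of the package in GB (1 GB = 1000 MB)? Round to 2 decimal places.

55.76 GB

Audio total: 160 + 128 = 288 kbps = 0.288 Mbps.
concert recording: 33.508 Mbps × 9240 s × 1.12 = 346767.6 Mb
wedding highlight reel: 22.288 Mbps × 1140 s × 1.12 = 28457.3 Mb
dashcam clip: 19.288 Mbps × 806 s × 1.12 = 17411.7 Mb
music video: 6.778 Mbps × 300 s × 1.12 = 2277.4 Mb
short film: 22.288 Mbps × 551 s × 1.12 = 13754.4 Mb
Twitch VOD: 3.478 Mbps × 9600 s × 1.12 = 37395.5 Mb
Total: 446063.8 Mb = 55758.0 MB.
= 55.76 GB.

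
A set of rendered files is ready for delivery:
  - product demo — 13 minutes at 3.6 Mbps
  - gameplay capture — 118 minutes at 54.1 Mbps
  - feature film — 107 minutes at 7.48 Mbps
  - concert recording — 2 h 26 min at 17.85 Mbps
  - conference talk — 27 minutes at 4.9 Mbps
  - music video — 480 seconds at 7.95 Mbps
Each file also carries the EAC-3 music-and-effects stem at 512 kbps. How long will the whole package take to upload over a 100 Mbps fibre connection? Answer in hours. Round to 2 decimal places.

Audio: 512 kbps = 0.512 Mbps.
product demo: 4.112 Mbps × 780 s = 3207.4 Mb
gameplay capture: 54.612 Mbps × 7080 s = 386653.0 Mb
feature film: 7.992 Mbps × 6420 s = 51308.6 Mb
concert recording: 18.362 Mbps × 8760 s = 160851.1 Mb
conference talk: 5.412 Mbps × 1620 s = 8767.4 Mb
music video: 8.462 Mbps × 480 s = 4061.8 Mb
Total: 614849.3 Mb = 76856.2 MB.
At 100 Mbps: 614849.3 / 100 = 6148 s ≈ 1.71 hours.

1.71 hours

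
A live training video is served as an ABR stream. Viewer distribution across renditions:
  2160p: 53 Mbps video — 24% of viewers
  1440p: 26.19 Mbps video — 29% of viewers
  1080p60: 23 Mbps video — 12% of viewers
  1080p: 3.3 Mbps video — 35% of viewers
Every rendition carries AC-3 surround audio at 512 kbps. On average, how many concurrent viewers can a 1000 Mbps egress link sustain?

Audio: 512 kbps = 0.512 Mbps.
Average per-viewer bitrate: 0.24×53.512 + 0.29×26.702 + 0.12×23.512 + 0.35×3.812 = 24.742 Mbps.
1000 Mbps = 1,000 Mbps; 1,000 / 24.742 = 40.42 → 40.

40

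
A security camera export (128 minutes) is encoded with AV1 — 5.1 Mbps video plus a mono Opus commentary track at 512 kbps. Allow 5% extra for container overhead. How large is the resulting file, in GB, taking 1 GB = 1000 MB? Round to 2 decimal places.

128 min = 7680 s
Audio: 512 kbps = 0.512 Mbps.
Total bitrate: 5.1 + 0.512 = 5.612 Mbps.
Stream data: 5.612 Mbps × 7680 s = 43100.2 Mb.
With 5% container overhead: ×1.05.
45,255 Mb ÷ 8 = 5,657 MB → 5.657 GB.

5.66 GB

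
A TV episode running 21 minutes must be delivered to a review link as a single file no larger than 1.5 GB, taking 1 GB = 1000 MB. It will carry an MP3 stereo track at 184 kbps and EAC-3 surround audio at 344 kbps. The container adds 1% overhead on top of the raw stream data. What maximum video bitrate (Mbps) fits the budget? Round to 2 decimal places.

Budget: 1.5 GB = 12000.0 Mb.
Stream payload after overhead: 12000.0 / 1.01 = 11881.2 Mb.
21 min = 1260 s
Total bitrate budget: 11881.2 Mb / 1260 s = 9.430 Mbps.
Audio total: 184 + 344 = 528 kbps = 0.528 Mbps.
Video: 9.430 − 0.528 = 8.902 Mbps.

8.90 Mbps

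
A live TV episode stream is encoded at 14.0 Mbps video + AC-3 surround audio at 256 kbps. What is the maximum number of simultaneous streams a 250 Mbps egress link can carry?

17

Audio: 256 kbps = 0.256 Mbps.
Per-viewer media rate: 14.256 Mbps.
250 Mbps = 250.0 Mbps; 250.0 / 14.256 = 17.54 → 17 viewers.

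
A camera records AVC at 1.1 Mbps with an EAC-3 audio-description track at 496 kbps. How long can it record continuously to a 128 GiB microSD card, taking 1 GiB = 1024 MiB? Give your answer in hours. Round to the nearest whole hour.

191 hours

Audio: 496 kbps = 0.496 Mbps.
Total bitrate: 1.1 + 0.496 = 1.596 Mbps.
Capacity: 128 GiB = 1,099,512 Mb.
Recording time: 1,099,512 / 1.596 = 688,917 s ≈ 191 hours.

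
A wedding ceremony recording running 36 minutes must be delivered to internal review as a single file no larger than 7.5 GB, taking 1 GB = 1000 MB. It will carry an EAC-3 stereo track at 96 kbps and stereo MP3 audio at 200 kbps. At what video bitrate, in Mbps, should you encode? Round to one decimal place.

Budget: 7.5 GB = 60000.0 Mb.
36 min = 2160 s
Total bitrate budget: 60000.0 Mb / 2160 s = 27.778 Mbps.
Audio total: 96 + 200 = 296 kbps = 0.296 Mbps.
Video: 27.778 − 0.296 = 27.482 Mbps.

27.5 Mbps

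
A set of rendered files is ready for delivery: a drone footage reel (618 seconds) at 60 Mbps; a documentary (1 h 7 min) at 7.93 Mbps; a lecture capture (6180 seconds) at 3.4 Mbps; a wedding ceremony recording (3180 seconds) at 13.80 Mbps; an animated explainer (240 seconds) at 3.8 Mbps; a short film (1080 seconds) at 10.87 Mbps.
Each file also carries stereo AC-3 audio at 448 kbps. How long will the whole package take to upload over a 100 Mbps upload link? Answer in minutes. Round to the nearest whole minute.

26 minutes

Audio: 448 kbps = 0.448 Mbps.
drone footage reel: 60.448 Mbps × 618 s = 37356.9 Mb
documentary: 8.378 Mbps × 4020 s = 33679.6 Mb
lecture capture: 3.848 Mbps × 6180 s = 23780.6 Mb
wedding ceremony recording: 14.248 Mbps × 3180 s = 45308.6 Mb
animated explainer: 4.248 Mbps × 240 s = 1019.5 Mb
short film: 11.318 Mbps × 1080 s = 12223.4 Mb
Total: 153368.7 Mb = 19171.1 MB.
At 100 Mbps: 153368.7 / 100 = 1534 s ≈ 25.6 minutes.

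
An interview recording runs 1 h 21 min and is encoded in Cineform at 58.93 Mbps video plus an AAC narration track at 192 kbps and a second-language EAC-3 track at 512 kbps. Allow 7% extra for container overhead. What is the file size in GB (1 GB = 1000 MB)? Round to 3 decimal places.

38.764 GB

1 h 21 min = 81 min = 4860 s
Audio total: 192 + 512 = 704 kbps = 0.704 Mbps.
Total bitrate: 58.93 + 0.704 = 59.634 Mbps.
Stream data: 59.634 Mbps × 4860 s = 289821.2 Mb.
With 7% container overhead: ×1.07.
310,109 Mb ÷ 8 = 38,764 MB → 38.76 GB.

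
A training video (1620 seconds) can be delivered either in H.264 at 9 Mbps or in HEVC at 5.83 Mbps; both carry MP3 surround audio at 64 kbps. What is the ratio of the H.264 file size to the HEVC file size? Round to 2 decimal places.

Audio: 64 kbps = 0.064 Mbps.
H.264: 9.064 Mbps × 1620 s = 14683.7 Mb = 1.835 GB.
HEVC: 5.894 Mbps × 1620 s = 9548.3 Mb = 1.194 GB.
Ratio: 1.835 / 1.194 = 1.538.

1.54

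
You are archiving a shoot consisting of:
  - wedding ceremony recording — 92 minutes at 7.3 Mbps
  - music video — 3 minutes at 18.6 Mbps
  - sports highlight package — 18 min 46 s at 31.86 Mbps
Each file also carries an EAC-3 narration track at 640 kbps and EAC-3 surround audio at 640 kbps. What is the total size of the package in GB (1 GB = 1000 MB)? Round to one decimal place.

Audio total: 640 + 640 = 1280 kbps = 1.280 Mbps.
wedding ceremony recording: 8.580 Mbps × 5520 s = 47361.6 Mb
music video: 19.880 Mbps × 180 s = 3578.4 Mb
sports highlight package: 33.140 Mbps × 1126 s = 37315.6 Mb
Total: 88255.6 Mb = 11032.0 MB.
= 11.03 GB.

11.0 GB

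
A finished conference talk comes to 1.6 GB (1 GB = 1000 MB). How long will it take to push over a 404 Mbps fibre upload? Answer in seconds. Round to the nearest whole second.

File: 1.6 GB = 12800.0 Mb.
At 404 Mbps: 12800.0 / 404 = 31.7 s ≈ 31.7 seconds.

32 seconds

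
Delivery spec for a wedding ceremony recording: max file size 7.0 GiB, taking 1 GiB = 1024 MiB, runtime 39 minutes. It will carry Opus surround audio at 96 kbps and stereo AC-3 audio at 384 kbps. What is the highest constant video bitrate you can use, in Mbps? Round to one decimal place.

25.2 Mbps

Budget: 7.0 GiB = 60129.5 Mb.
39 min = 2340 s
Total bitrate budget: 60129.5 Mb / 2340 s = 25.696 Mbps.
Audio total: 96 + 384 = 480 kbps = 0.480 Mbps.
Video: 25.696 − 0.480 = 25.216 Mbps.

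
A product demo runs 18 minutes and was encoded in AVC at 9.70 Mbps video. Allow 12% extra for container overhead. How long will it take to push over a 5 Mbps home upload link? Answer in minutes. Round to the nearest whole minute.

18 min = 1080 s
File: 9.700 Mbps × 1080 s = 10476.0 Mb.
With 12% container overhead: ×1.12. → 11733.1 Mb.
At 5 Mbps: 11733.1 / 5 = 2346.6 s ≈ 39.1 minutes.

39 minutes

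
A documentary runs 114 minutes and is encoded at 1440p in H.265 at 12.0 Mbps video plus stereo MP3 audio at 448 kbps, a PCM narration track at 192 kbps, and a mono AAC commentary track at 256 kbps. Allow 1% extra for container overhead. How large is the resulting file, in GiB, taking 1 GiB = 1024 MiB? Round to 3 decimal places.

10.372 GiB

114 min = 6840 s
Audio total: 448 + 192 + 256 = 896 kbps = 0.896 Mbps.
Total bitrate: 12.0 + 0.896 = 12.896 Mbps.
Stream data: 12.896 Mbps × 6840 s = 88208.6 Mb.
With 1% container overhead: ×1.01.
89,091 Mb = 11,136,340,800 bytes ÷ 1,073,741,824 = 10.37 GiB.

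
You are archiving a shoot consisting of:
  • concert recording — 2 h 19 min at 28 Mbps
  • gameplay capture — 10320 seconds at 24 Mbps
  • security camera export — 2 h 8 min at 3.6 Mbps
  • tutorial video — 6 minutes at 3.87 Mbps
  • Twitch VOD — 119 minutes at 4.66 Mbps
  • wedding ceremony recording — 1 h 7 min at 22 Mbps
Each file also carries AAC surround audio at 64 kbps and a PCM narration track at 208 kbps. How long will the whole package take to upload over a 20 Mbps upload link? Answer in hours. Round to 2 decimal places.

8.92 hours

Audio total: 64 + 208 = 272 kbps = 0.272 Mbps.
concert recording: 28.272 Mbps × 8340 s = 235788.5 Mb
gameplay capture: 24.272 Mbps × 10320 s = 250487.0 Mb
security camera export: 3.872 Mbps × 7680 s = 29737.0 Mb
tutorial video: 4.142 Mbps × 360 s = 1491.1 Mb
Twitch VOD: 4.932 Mbps × 7140 s = 35214.5 Mb
wedding ceremony recording: 22.272 Mbps × 4020 s = 89533.4 Mb
Total: 642251.5 Mb = 80281.4 MB.
At 20 Mbps: 642251.5 / 20 = 32113 s ≈ 8.92 hours.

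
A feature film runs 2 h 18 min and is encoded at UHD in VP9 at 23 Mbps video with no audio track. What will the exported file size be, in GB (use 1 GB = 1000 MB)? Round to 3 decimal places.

2 h 18 min = 138 min = 8280 s
Total bitrate: 23 Mbps.
Stream data: 23.000 Mbps × 8280 s = 190440.0 Mb.
190,440 Mb ÷ 8 = 23,805 MB → 23.80 GB.

23.805 GB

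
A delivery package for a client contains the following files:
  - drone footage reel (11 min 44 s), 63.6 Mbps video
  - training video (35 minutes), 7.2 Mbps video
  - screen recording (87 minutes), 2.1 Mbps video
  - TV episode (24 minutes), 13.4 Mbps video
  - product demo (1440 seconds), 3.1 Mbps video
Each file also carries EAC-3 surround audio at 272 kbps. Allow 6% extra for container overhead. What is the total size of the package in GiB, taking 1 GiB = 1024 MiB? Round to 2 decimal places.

Audio: 272 kbps = 0.272 Mbps.
drone footage reel: 63.872 Mbps × 704 s × 1.06 = 47663.8 Mb
training video: 7.472 Mbps × 2100 s × 1.06 = 16632.7 Mb
screen recording: 2.372 Mbps × 5220 s × 1.06 = 13124.8 Mb
TV episode: 13.672 Mbps × 1440 s × 1.06 = 20868.9 Mb
product demo: 3.372 Mbps × 1440 s × 1.06 = 5147.0 Mb
Total: 103437.2 Mb = 12929.7 MB.
= 12.04 GiB.

12.04 GiB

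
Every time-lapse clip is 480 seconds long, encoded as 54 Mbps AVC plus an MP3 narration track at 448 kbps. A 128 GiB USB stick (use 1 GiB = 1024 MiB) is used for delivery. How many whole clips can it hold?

42

Audio: 448 kbps = 0.448 Mbps.
Total bitrate: 54.448 Mbps.
Per item: 54.448 Mbps × 480 s = 26,135 Mb = 3,267 MB.
Capacity: 128 GiB = 1,099,512 Mb; 42.07 items → 42 complete.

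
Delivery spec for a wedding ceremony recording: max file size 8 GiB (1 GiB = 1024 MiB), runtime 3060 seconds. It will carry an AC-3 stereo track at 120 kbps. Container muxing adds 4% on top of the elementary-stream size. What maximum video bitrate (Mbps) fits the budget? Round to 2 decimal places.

Budget: 8 GiB = 68719.5 Mb.
Stream payload after overhead: 68719.5 / 1.04 = 66076.4 Mb.
Total bitrate budget: 66076.4 Mb / 3060 s = 21.594 Mbps.
Audio: 120 kbps = 0.120 Mbps.
Video: 21.594 − 0.120 = 21.474 Mbps.

21.47 Mbps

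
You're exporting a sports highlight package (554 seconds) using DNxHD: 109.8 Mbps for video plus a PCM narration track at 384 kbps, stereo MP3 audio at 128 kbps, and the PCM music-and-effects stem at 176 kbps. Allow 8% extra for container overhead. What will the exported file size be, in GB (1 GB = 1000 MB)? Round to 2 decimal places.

8.26 GB

Audio total: 384 + 128 + 176 = 688 kbps = 0.688 Mbps.
Total bitrate: 109.8 + 0.688 = 110.488 Mbps.
Stream data: 110.488 Mbps × 554 s = 61210.4 Mb.
With 8% container overhead: ×1.08.
66,107 Mb ÷ 8 = 8,263 MB → 8.263 GB.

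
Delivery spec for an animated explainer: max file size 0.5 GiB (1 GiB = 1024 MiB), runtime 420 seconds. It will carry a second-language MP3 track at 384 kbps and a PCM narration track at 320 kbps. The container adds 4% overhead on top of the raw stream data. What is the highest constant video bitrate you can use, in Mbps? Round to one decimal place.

Budget: 0.5 GiB = 4295.0 Mb.
Stream payload after overhead: 4295.0 / 1.04 = 4129.8 Mb.
Total bitrate budget: 4129.8 Mb / 420 s = 9.833 Mbps.
Audio total: 384 + 320 = 704 kbps = 0.704 Mbps.
Video: 9.833 − 0.704 = 9.129 Mbps.

9.1 Mbps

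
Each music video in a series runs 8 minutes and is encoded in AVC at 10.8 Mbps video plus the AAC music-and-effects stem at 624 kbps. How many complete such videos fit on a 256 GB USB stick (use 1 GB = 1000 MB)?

8 min = 480 s
Audio: 624 kbps = 0.624 Mbps.
Total bitrate: 11.424 Mbps.
Per item: 11.424 Mbps × 480 s = 5,484 Mb = 685.4 MB.
Capacity: 256 GB = 2,048,000 Mb; 373.48 items → 373 complete.

373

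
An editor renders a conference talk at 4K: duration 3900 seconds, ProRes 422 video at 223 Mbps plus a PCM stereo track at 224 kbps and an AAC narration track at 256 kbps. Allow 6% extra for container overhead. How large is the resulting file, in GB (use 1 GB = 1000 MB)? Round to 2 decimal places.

Audio total: 224 + 256 = 480 kbps = 0.480 Mbps.
Total bitrate: 223 + 0.480 = 223.480 Mbps.
Stream data: 223.480 Mbps × 3900 s = 871572.0 Mb.
With 6% container overhead: ×1.06.
923,866 Mb ÷ 8 = 115,483 MB → 115.5 GB.

115.48 GB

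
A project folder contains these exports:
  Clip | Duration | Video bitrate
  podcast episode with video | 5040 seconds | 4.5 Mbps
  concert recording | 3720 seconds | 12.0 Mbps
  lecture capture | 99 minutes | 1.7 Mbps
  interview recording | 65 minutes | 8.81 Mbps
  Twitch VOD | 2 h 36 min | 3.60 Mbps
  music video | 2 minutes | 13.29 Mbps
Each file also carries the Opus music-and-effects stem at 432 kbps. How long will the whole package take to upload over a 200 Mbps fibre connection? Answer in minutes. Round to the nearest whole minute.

13 minutes

Audio: 432 kbps = 0.432 Mbps.
podcast episode with video: 4.932 Mbps × 5040 s = 24857.3 Mb
concert recording: 12.432 Mbps × 3720 s = 46247.0 Mb
lecture capture: 2.132 Mbps × 5940 s = 12664.1 Mb
interview recording: 9.242 Mbps × 3900 s = 36043.8 Mb
Twitch VOD: 4.032 Mbps × 9360 s = 37739.5 Mb
music video: 13.722 Mbps × 120 s = 1646.6 Mb
Total: 159198.4 Mb = 19899.8 MB.
At 200 Mbps: 159198.4 / 200 = 796 s ≈ 13.3 minutes.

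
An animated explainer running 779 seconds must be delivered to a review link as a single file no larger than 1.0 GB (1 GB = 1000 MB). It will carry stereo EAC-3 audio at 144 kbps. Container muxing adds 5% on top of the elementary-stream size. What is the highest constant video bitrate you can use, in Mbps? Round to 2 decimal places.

Budget: 1.0 GB = 8000.0 Mb.
Stream payload after overhead: 8000.0 / 1.05 = 7619.0 Mb.
Total bitrate budget: 7619.0 Mb / 779 s = 9.781 Mbps.
Audio: 144 kbps = 0.144 Mbps.
Video: 9.781 − 0.144 = 9.637 Mbps.

9.64 Mbps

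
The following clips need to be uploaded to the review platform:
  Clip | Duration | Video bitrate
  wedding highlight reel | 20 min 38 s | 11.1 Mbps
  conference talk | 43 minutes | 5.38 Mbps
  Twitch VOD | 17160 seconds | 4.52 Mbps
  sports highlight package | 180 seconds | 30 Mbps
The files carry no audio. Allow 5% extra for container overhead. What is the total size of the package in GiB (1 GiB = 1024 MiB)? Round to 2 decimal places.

wedding highlight reel: 11.100 Mbps × 1238 s × 1.05 = 14428.9 Mb
conference talk: 5.380 Mbps × 2580 s × 1.05 = 14574.4 Mb
Twitch VOD: 4.520 Mbps × 17160 s × 1.05 = 81441.4 Mb
sports highlight package: 30.000 Mbps × 180 s × 1.05 = 5670.0 Mb
Total: 116114.7 Mb = 14514.3 MB.
= 13.52 GiB.

13.52 GiB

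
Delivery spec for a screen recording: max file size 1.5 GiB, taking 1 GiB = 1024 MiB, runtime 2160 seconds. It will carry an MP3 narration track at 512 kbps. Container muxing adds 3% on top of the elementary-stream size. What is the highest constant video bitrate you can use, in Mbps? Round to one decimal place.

5.3 Mbps

Budget: 1.5 GiB = 12884.9 Mb.
Stream payload after overhead: 12884.9 / 1.03 = 12509.6 Mb.
Total bitrate budget: 12509.6 Mb / 2160 s = 5.791 Mbps.
Audio: 512 kbps = 0.512 Mbps.
Video: 5.791 − 0.512 = 5.279 Mbps.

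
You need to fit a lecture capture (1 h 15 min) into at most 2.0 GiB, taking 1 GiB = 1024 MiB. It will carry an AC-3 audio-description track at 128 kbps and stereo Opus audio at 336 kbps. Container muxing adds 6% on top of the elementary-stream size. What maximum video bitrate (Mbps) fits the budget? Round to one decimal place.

Budget: 2.0 GiB = 17179.9 Mb.
Stream payload after overhead: 17179.9 / 1.06 = 16207.4 Mb.
1 h 15 min = 75 min = 4500 s
Total bitrate budget: 16207.4 Mb / 4500 s = 3.602 Mbps.
Audio total: 128 + 336 = 464 kbps = 0.464 Mbps.
Video: 3.602 − 0.464 = 3.138 Mbps.

3.1 Mbps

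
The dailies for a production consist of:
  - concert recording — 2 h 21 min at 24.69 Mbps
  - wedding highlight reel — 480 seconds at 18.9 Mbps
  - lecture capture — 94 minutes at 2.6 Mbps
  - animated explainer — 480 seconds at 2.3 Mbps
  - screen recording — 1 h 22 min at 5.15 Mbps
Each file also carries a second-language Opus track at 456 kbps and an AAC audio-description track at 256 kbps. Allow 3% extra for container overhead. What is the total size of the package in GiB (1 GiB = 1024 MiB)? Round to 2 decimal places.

Audio total: 456 + 256 = 712 kbps = 0.712 Mbps.
concert recording: 25.402 Mbps × 8460 s × 1.03 = 221347.9 Mb
wedding highlight reel: 19.612 Mbps × 480 s × 1.03 = 9696.2 Mb
lecture capture: 3.312 Mbps × 5640 s × 1.03 = 19240.1 Mb
animated explainer: 3.012 Mbps × 480 s × 1.03 = 1489.1 Mb
screen recording: 5.862 Mbps × 4920 s × 1.03 = 29706.3 Mb
Total: 281479.6 Mb = 35184.9 MB.
= 32.77 GiB.

32.77 GiB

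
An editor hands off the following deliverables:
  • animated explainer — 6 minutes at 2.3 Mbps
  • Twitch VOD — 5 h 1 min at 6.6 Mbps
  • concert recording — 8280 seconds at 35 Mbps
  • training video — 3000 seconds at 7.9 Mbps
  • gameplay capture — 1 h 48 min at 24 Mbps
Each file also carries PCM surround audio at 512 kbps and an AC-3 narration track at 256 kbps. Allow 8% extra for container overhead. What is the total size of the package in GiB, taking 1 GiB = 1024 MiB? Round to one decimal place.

Audio total: 512 + 256 = 768 kbps = 0.768 Mbps.
animated explainer: 3.068 Mbps × 360 s × 1.08 = 1192.8 Mb
Twitch VOD: 7.368 Mbps × 18060 s × 1.08 = 143711.4 Mb
concert recording: 35.768 Mbps × 8280 s × 1.08 = 319851.8 Mb
training video: 8.668 Mbps × 3000 s × 1.08 = 28084.3 Mb
gameplay capture: 24.768 Mbps × 6480 s × 1.08 = 173336.4 Mb
Total: 666176.7 Mb = 83272.1 MB.
= 77.55 GiB.

77.6 GiB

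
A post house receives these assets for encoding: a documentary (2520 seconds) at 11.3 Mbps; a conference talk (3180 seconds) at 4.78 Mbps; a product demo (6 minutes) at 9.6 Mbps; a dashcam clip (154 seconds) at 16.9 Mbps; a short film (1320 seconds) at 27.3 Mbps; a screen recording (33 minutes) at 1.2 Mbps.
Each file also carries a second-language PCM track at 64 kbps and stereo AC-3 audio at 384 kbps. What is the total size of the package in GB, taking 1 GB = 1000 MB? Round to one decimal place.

11.6 GB

Audio total: 64 + 384 = 448 kbps = 0.448 Mbps.
documentary: 11.748 Mbps × 2520 s = 29605.0 Mb
conference talk: 5.228 Mbps × 3180 s = 16625.0 Mb
product demo: 10.048 Mbps × 360 s = 3617.3 Mb
dashcam clip: 17.348 Mbps × 154 s = 2671.6 Mb
short film: 27.748 Mbps × 1320 s = 36627.4 Mb
screen recording: 1.648 Mbps × 1980 s = 3263.0 Mb
Total: 92409.3 Mb = 11551.2 MB.
= 11.55 GB.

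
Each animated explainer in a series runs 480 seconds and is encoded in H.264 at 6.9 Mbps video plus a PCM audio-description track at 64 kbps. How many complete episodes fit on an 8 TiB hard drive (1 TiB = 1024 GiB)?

Audio: 64 kbps = 0.064 Mbps.
Total bitrate: 6.964 Mbps.
Per item: 6.964 Mbps × 480 s = 3,343 Mb = 417.8 MB.
Capacity: 8 TiB = 70,368,744 Mb; 21051.34 items → 21051 complete.

21051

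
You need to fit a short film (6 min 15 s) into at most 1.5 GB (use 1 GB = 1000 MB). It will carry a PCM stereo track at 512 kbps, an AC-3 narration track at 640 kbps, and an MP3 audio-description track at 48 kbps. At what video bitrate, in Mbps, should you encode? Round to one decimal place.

30.8 Mbps

Budget: 1.5 GB = 12000.0 Mb.
6 min 15 s = 375 s
Total bitrate budget: 12000.0 Mb / 375 s = 32.000 Mbps.
Audio total: 512 + 640 + 48 = 1200 kbps = 1.200 Mbps.
Video: 32.000 − 1.200 = 30.800 Mbps.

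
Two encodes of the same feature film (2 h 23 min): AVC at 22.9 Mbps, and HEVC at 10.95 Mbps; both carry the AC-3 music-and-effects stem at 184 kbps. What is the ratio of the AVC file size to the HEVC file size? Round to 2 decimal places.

2 h 23 min = 143 min = 8580 s
Audio: 184 kbps = 0.184 Mbps.
AVC: 23.084 Mbps × 8580 s = 198060.7 Mb = 24.758 GB.
HEVC: 11.134 Mbps × 8580 s = 95529.7 Mb = 11.941 GB.
Ratio: 24.758 / 11.941 = 2.073.

2.07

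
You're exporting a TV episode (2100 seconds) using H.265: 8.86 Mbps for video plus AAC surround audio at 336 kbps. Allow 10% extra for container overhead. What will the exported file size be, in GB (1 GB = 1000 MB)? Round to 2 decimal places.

2.66 GB

Audio: 336 kbps = 0.336 Mbps.
Total bitrate: 8.86 + 0.336 = 9.196 Mbps.
Stream data: 9.196 Mbps × 2100 s = 19311.6 Mb.
With 10% container overhead: ×1.10.
21,243 Mb ÷ 8 = 2,655 MB → 2.655 GB.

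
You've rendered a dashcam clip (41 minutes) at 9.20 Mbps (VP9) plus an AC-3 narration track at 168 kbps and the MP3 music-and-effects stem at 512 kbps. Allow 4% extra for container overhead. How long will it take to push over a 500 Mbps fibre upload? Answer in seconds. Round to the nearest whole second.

41 min = 2460 s
Audio total: 168 + 512 = 680 kbps = 0.680 Mbps.
Total bitrate: 9.880 Mbps.
File: 9.880 Mbps × 2460 s = 24304.8 Mb.
With 4% container overhead: ×1.04. → 25277.0 Mb.
At 500 Mbps: 25277.0 / 500 = 50.6 s ≈ 50.6 seconds.

51 seconds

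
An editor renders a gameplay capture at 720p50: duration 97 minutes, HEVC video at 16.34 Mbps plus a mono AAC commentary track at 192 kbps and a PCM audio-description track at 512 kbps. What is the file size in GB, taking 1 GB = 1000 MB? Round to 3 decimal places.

97 min = 5820 s
Audio total: 192 + 512 = 704 kbps = 0.704 Mbps.
Total bitrate: 16.34 + 0.704 = 17.044 Mbps.
Stream data: 17.044 Mbps × 5820 s = 99196.1 Mb.
99,196 Mb ÷ 8 = 12,400 MB → 12.40 GB.

12.400 GB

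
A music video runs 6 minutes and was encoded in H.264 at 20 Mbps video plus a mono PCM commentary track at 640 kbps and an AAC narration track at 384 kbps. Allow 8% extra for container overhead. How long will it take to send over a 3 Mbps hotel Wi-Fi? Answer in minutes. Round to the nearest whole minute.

6 min = 360 s
Audio total: 640 + 384 = 1024 kbps = 1.024 Mbps.
Total bitrate: 21.024 Mbps.
File: 21.024 Mbps × 360 s = 7568.6 Mb.
With 8% container overhead: ×1.08. → 8174.1 Mb.
At 3 Mbps: 8174.1 / 3 = 2724.7 s ≈ 45.4 minutes.

45 minutes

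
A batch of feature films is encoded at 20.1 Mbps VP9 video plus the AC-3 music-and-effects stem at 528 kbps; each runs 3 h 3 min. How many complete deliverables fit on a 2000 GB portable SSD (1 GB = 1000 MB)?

70

3 h 3 min = 183 min = 10980 s
Audio: 528 kbps = 0.528 Mbps.
Total bitrate: 20.628 Mbps.
Per item: 20.628 Mbps × 10980 s = 226,495 Mb = 28,312 MB.
Capacity: 2000 GB = 16,000,000 Mb; 70.64 items → 70 complete.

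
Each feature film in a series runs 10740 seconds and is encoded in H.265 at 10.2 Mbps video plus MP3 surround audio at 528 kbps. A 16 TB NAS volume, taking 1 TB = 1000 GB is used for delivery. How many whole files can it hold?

Audio: 528 kbps = 0.528 Mbps.
Total bitrate: 10.728 Mbps.
Per item: 10.728 Mbps × 10740 s = 115,219 Mb = 14,402 MB.
Capacity: 16 TB = 128,000,000 Mb; 1110.93 items → 1110 complete.

1110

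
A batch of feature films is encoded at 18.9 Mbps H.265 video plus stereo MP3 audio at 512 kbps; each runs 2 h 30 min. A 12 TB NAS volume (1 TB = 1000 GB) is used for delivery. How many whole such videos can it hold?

2 h 30 min = 150 min = 9000 s
Audio: 512 kbps = 0.512 Mbps.
Total bitrate: 19.412 Mbps.
Per item: 19.412 Mbps × 9000 s = 174,708 Mb = 21,838 MB.
Capacity: 12 TB = 96,000,000 Mb; 549.49 items → 549 complete.

549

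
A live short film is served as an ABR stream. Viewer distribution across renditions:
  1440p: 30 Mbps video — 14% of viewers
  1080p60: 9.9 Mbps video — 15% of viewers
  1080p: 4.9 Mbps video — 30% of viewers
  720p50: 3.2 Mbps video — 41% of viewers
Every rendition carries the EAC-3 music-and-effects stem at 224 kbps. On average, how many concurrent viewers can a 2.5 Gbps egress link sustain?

287

Audio: 224 kbps = 0.224 Mbps.
Average per-viewer bitrate: 0.14×30.224 + 0.15×10.124 + 0.30×5.124 + 0.41×3.424 = 8.691 Mbps.
2.5 Gbps = 2,500 Mbps; 2,500 / 8.691 = 287.65 → 287.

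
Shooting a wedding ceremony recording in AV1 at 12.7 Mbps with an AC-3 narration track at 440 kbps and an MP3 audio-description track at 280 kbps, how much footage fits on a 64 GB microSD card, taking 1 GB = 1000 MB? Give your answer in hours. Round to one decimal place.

10.6 hours

Audio total: 440 + 280 = 720 kbps = 0.720 Mbps.
Total bitrate: 12.7 + 0.720 = 13.420 Mbps.
Capacity: 64 GB = 512,000 Mb.
Recording time: 512,000 / 13.420 = 38,152 s ≈ 10.6 hours.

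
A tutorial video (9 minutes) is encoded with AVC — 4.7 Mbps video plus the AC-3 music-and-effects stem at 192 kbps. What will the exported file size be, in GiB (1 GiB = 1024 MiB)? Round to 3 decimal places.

0.308 GiB

9 min = 540 s
Audio: 192 kbps = 0.192 Mbps.
Total bitrate: 4.7 + 0.192 = 4.892 Mbps.
Stream data: 4.892 Mbps × 540 s = 2641.7 Mb.
2,642 Mb = 330,210,000 bytes ÷ 1,073,741,824 = 0.3075 GiB.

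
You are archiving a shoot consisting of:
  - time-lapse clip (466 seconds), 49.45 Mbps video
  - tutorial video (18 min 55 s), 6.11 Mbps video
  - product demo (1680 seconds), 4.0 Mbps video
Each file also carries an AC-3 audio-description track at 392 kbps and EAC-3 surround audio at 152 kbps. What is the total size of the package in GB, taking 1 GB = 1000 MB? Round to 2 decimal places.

Audio total: 392 + 152 = 544 kbps = 0.544 Mbps.
time-lapse clip: 49.994 Mbps × 466 s = 23297.2 Mb
tutorial video: 6.654 Mbps × 1135 s = 7552.3 Mb
product demo: 4.544 Mbps × 1680 s = 7633.9 Mb
Total: 38483.4 Mb = 4810.4 MB.
= 4.810 GB.

4.81 GB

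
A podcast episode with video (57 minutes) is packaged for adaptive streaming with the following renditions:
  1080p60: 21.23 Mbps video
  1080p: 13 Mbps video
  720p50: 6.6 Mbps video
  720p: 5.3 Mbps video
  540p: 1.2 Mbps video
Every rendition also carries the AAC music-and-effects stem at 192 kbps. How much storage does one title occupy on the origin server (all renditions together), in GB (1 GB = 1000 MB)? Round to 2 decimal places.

20.64 GB

57 min = 3420 s
Audio: 192 kbps = 0.192 Mbps.
Sum of rendition bitrates: (21.23+0.192) + (13+0.192) + (6.6+0.192) + (5.3+0.192) + (1.2+0.192) = 48.290 Mbps.
× 3420 s = 165,152 Mb = 20,644 MB = 20.64 GB.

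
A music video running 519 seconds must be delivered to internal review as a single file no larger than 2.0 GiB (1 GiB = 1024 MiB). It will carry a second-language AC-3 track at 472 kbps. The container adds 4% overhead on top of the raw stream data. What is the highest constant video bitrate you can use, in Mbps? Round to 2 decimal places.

31.36 Mbps

Budget: 2.0 GiB = 17179.9 Mb.
Stream payload after overhead: 17179.9 / 1.04 = 16519.1 Mb.
Total bitrate budget: 16519.1 Mb / 519 s = 31.829 Mbps.
Audio: 472 kbps = 0.472 Mbps.
Video: 31.829 − 0.472 = 31.357 Mbps.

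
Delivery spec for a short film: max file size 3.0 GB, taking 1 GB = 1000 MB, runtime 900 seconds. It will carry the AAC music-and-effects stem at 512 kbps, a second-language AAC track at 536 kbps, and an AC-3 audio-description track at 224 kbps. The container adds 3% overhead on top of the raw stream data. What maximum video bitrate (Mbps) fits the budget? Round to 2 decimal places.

24.62 Mbps

Budget: 3.0 GB = 24000.0 Mb.
Stream payload after overhead: 24000.0 / 1.03 = 23301.0 Mb.
Total bitrate budget: 23301.0 Mb / 900 s = 25.890 Mbps.
Audio total: 512 + 536 + 224 = 1272 kbps = 1.272 Mbps.
Video: 25.890 − 1.272 = 24.618 Mbps.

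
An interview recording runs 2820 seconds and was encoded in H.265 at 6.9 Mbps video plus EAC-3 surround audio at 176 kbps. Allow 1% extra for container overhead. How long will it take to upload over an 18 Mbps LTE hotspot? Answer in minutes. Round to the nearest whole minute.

Audio: 176 kbps = 0.176 Mbps.
Total bitrate: 7.076 Mbps.
File: 7.076 Mbps × 2820 s = 19954.3 Mb.
With 1% container overhead: ×1.01. → 20153.9 Mb.
At 18 Mbps: 20153.9 / 18 = 1119.7 s ≈ 18.7 minutes.

19 minutes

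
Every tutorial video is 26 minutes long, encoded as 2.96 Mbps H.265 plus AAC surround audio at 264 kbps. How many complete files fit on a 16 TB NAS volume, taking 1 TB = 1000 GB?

26 min = 1560 s
Audio: 264 kbps = 0.264 Mbps.
Total bitrate: 3.224 Mbps.
Per item: 3.224 Mbps × 1560 s = 5,029 Mb = 628.7 MB.
Capacity: 16 TB = 128,000,000 Mb; 25450.15 items → 25450 complete.

25450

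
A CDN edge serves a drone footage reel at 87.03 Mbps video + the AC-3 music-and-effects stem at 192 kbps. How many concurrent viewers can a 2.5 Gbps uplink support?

Audio: 192 kbps = 0.192 Mbps.
Per-viewer media rate: 87.222 Mbps.
2.5 Gbps = 2,500 Mbps; 2,500 / 87.222 = 28.66 → 28 viewers.

28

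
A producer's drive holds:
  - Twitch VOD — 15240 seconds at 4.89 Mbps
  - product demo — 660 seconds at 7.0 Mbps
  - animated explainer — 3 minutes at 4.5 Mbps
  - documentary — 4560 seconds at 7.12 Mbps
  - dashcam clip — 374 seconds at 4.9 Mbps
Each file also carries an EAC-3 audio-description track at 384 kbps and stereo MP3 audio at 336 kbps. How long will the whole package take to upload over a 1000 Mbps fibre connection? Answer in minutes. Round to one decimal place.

Audio total: 384 + 336 = 720 kbps = 0.720 Mbps.
Twitch VOD: 5.610 Mbps × 15240 s = 85496.4 Mb
product demo: 7.720 Mbps × 660 s = 5095.2 Mb
animated explainer: 5.220 Mbps × 180 s = 939.6 Mb
documentary: 7.840 Mbps × 4560 s = 35750.4 Mb
dashcam clip: 5.620 Mbps × 374 s = 2101.9 Mb
Total: 129383.5 Mb = 16172.9 MB.
At 1000 Mbps: 129383.5 / 1000 = 129 s ≈ 2.16 minutes.

2.2 minutes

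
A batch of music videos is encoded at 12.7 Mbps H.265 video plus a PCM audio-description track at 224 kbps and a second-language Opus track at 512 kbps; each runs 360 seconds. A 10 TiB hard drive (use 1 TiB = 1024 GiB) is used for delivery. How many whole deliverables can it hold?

18185

Audio total: 224 + 512 = 736 kbps = 0.736 Mbps.
Total bitrate: 13.436 Mbps.
Per item: 13.436 Mbps × 360 s = 4,837 Mb = 604.6 MB.
Capacity: 10 TiB = 87,960,930 Mb; 18185.17 items → 18185 complete.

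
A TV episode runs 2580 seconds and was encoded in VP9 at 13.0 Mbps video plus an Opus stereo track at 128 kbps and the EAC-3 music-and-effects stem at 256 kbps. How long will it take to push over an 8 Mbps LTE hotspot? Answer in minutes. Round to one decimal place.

71.9 minutes

Audio total: 128 + 256 = 384 kbps = 0.384 Mbps.
Total bitrate: 13.384 Mbps.
File: 13.384 Mbps × 2580 s = 34530.7 Mb.
At 8 Mbps: 34530.7 / 8 = 4316.3 s ≈ 71.9 minutes.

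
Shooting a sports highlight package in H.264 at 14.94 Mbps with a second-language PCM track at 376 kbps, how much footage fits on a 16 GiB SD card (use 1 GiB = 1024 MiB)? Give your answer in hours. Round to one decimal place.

2.5 hours

Audio: 376 kbps = 0.376 Mbps.
Total bitrate: 14.94 + 0.376 = 15.316 Mbps.
Capacity: 16 GiB = 137,439 Mb.
Recording time: 137,439 / 15.316 = 8,974 s ≈ 2.49 hours.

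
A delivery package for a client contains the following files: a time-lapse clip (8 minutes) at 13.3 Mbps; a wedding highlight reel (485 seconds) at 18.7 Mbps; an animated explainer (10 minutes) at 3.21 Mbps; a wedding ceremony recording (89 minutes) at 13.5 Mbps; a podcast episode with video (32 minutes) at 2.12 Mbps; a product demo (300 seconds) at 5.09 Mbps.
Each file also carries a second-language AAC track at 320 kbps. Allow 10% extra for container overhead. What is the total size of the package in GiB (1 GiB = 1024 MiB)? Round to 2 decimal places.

12.55 GiB

Audio: 320 kbps = 0.320 Mbps.
time-lapse clip: 13.620 Mbps × 480 s × 1.10 = 7191.4 Mb
wedding highlight reel: 19.020 Mbps × 485 s × 1.10 = 10147.2 Mb
animated explainer: 3.530 Mbps × 600 s × 1.10 = 2329.8 Mb
wedding ceremony recording: 13.820 Mbps × 5340 s × 1.10 = 81178.7 Mb
podcast episode with video: 2.440 Mbps × 1920 s × 1.10 = 5153.3 Mb
product demo: 5.410 Mbps × 300 s × 1.10 = 1785.3 Mb
Total: 107785.6 Mb = 13473.2 MB.
= 12.55 GiB.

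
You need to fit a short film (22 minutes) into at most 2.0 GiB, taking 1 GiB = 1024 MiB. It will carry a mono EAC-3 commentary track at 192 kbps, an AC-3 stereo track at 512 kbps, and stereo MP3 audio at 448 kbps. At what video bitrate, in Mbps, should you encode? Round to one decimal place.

11.9 Mbps

Budget: 2.0 GiB = 17179.9 Mb.
22 min = 1320 s
Total bitrate budget: 17179.9 Mb / 1320 s = 13.015 Mbps.
Audio total: 192 + 512 + 448 = 1152 kbps = 1.152 Mbps.
Video: 13.015 − 1.152 = 11.863 Mbps.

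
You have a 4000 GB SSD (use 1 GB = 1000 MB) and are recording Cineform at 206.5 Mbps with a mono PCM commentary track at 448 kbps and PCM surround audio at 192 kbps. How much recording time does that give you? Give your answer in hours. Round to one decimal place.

42.9 hours

Audio total: 448 + 192 = 640 kbps = 0.640 Mbps.
Total bitrate: 206.5 + 0.640 = 207.140 Mbps.
Capacity: 4000 GB = 32,000,000 Mb.
Recording time: 32,000,000 / 207.140 = 154,485 s ≈ 42.9 hours.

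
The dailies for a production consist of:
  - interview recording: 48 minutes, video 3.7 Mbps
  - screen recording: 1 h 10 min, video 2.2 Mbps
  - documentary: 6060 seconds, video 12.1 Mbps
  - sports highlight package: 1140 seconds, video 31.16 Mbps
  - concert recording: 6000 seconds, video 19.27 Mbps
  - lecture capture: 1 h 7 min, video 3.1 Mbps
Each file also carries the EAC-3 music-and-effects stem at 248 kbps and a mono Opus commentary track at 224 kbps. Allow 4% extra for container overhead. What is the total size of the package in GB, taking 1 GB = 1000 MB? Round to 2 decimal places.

34.88 GB

Audio total: 248 + 224 = 472 kbps = 0.472 Mbps.
interview recording: 4.172 Mbps × 2880 s × 1.04 = 12496.0 Mb
screen recording: 2.672 Mbps × 4200 s × 1.04 = 11671.3 Mb
documentary: 12.572 Mbps × 6060 s × 1.04 = 79233.8 Mb
sports highlight package: 31.632 Mbps × 1140 s × 1.04 = 37502.9 Mb
concert recording: 19.742 Mbps × 6000 s × 1.04 = 123190.1 Mb
lecture capture: 3.572 Mbps × 4020 s × 1.04 = 14933.8 Mb
Total: 279027.8 Mb = 34878.5 MB.
= 34.88 GB.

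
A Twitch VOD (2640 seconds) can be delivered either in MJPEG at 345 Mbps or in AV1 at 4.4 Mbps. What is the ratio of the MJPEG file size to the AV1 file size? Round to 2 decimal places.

MJPEG: 345.000 Mbps × 2640 s = 910800.0 Mb = 106.031 GiB.
AV1: 4.400 Mbps × 2640 s = 11616.0 Mb = 1.352 GiB.
Ratio: 106.031 / 1.352 = 78.409.

78.41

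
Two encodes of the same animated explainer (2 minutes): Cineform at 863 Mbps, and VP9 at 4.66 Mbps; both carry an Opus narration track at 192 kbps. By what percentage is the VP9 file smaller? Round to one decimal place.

2 min = 120 s
Audio: 192 kbps = 0.192 Mbps.
Cineform: 863.192 Mbps × 120 s = 103583.0 Mb = 12.059 GiB.
VP9: 4.852 Mbps × 120 s = 582.2 Mb = 0.068 GiB.
Reduction: (1 − 0.068/12.059) × 100 = 99.44%.

99.4%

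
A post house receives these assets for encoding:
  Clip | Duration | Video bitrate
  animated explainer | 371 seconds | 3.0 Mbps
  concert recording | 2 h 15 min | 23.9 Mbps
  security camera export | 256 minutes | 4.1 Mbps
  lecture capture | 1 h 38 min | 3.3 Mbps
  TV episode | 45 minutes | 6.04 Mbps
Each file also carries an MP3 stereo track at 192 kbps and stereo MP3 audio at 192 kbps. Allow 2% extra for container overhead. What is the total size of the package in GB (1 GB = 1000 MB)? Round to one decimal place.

39.0 GB

Audio total: 192 + 192 = 384 kbps = 0.384 Mbps.
animated explainer: 3.384 Mbps × 371 s × 1.02 = 1280.6 Mb
concert recording: 24.284 Mbps × 8100 s × 1.02 = 200634.4 Mb
security camera export: 4.484 Mbps × 15360 s × 1.02 = 70251.7 Mb
lecture capture: 3.684 Mbps × 5880 s × 1.02 = 22095.2 Mb
TV episode: 6.424 Mbps × 2700 s × 1.02 = 17691.7 Mb
Total: 311953.6 Mb = 38994.2 MB.
= 38.99 GB.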